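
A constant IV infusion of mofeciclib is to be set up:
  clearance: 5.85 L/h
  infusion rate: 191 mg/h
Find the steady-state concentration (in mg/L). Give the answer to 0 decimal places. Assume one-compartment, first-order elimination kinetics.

33 mg/L

At steady state Css = R₀ / CL = 191 / 5.850 = 32.65 mg/L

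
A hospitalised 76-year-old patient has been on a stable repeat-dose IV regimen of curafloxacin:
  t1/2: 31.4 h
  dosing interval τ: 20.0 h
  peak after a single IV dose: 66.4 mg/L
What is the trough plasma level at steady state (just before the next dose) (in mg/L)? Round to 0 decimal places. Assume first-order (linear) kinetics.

120 mg/L

k = ln2 / t½ = 0.693147 / 31.4 = 0.02207 h⁻¹
e^(−kτ) = e^(−0.02207 × 20.0) = 0.6431
Accumulation ratio R = 1 / (1 − e^(−kτ)) = 1 / (1 − 0.6431) = 2.802
Steady-state trough = C₀ × R × e^(−kτ) = 66.4 × 2.802 × 0.6431 = 119.7 mg/L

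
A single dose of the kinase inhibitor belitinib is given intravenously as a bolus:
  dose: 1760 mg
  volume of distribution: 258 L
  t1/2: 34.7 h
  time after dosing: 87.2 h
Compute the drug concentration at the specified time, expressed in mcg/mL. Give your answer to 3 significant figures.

1.20 mcg/mL

C₀ = Dose / Vd = 1760 / 258 = 6.822 mg/L
k = ln2 / t½ = 0.693147 / 34.7 = 0.01998 h⁻¹
C = C₀ · e^(−k·t) = 6.822 × e^(−0.01998 × 87.2)
  = 6.822 × 0.1751 = 1.195 mg/L
(1.195 mg/L = 1.195 mcg/mL)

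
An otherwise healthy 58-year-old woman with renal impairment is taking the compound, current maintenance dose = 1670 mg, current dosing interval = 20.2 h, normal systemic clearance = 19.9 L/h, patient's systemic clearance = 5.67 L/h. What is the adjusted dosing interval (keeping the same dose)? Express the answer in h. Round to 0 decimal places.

71 h

To keep the same average steady-state level, dosing rate must scale with clearance.
CL ratio = 5.67 / 19.9 = 0.2849
New interval (same dose) = 20.2 / 0.2849 = 70.90 h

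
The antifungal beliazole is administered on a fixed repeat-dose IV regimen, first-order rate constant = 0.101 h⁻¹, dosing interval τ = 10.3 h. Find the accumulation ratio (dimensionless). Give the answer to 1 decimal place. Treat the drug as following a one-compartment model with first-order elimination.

e^(−kτ) = e^(−0.1010 × 10.3) = 0.3533
Accumulation ratio R = 1 / (1 − e^(−kτ)) = 1 / (1 − 0.3533) = 1.546

1.5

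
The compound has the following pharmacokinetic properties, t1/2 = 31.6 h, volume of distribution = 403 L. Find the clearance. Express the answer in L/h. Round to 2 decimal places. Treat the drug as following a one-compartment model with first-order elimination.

k = ln2 / t½ = 0.693147 / 31.6 = 0.02194 h⁻¹
CL = k × Vd = 0.02194 × 403 = 8.842 L/h

8.84 L/h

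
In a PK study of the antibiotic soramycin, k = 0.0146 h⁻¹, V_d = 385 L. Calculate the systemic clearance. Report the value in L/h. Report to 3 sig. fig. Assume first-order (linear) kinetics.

5.62 L/h

CL = k × Vd = 0.0146 × 385 = 5.621 L/h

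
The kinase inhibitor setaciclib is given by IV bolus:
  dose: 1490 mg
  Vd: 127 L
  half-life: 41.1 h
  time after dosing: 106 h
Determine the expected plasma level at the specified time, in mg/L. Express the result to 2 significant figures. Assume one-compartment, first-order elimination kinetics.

2.0 mg/L

C₀ = Dose / Vd = 1490 / 127 = 11.73 mg/L
k = ln2 / t½ = 0.693147 / 41.1 = 0.01686 h⁻¹
C = C₀ · e^(−k·t) = 11.73 × e^(−0.01686 × 106)
  = 11.73 × 0.1674 = 1.964 mg/L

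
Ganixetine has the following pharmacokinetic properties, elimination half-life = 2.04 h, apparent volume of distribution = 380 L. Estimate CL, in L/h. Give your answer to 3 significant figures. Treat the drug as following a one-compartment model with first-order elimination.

k = ln2 / t½ = 0.693147 / 2.04 = 0.3398 h⁻¹
CL = k × Vd = 0.3398 × 380 = 129.1 L/h

129 L/h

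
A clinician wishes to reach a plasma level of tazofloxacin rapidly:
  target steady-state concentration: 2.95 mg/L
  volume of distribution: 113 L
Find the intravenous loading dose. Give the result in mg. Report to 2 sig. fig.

LD = Css × Vd = 2.95 × 113 = 333.4 mg

330 mg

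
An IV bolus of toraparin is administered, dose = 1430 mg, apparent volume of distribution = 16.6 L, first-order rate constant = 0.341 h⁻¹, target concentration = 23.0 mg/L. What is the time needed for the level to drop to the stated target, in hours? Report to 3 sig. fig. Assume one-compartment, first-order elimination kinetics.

3.87 h

C₀ = Dose / Vd = 1430 / 16.6 = 86.14 mg/L
t = ln(C₀ / C) / k = ln(86.14 / 23.0) / 0.3410
  = ln(3.745) / 0.3410 = 1.320 / 0.3410 = 3.871 h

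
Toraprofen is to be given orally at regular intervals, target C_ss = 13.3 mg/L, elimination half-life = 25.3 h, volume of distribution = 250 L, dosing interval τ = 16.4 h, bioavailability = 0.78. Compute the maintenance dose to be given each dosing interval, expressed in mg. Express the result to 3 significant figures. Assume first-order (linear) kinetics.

k = ln2 / t½ = 0.693147 / 25.3 = 0.02740 h⁻¹
CL = k × Vd = 0.02740 × 250 = 6.850 L/h
At steady state, F × (Dose/τ) = Css × CL.
Dose = Css × CL × τ / F = 13.3 × 6.850 × 16.4 / 0.78 = 1916 mg

1920 mg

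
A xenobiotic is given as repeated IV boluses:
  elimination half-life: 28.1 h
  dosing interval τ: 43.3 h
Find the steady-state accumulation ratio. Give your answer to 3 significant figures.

1.52

k = ln2 / t½ = 0.693147 / 28.1 = 0.02467 h⁻¹
e^(−kτ) = e^(−0.02467 × 43.3) = 0.3436
Accumulation ratio R = 1 / (1 − e^(−kτ)) = 1 / (1 − 0.3436) = 1.523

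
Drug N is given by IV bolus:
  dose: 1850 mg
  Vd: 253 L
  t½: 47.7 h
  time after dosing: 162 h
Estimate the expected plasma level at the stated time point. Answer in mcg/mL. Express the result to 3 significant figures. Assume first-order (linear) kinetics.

0.695 mcg/mL

C₀ = Dose / Vd = 1850 / 253 = 7.312 mg/L
k = ln2 / t½ = 0.693147 / 47.7 = 0.01453 h⁻¹
C = C₀ · e^(−k·t) = 7.312 × e^(−0.01453 × 162)
  = 7.312 × 0.09500 = 0.6946 mg/L
(0.6946 mg/L = 0.6946 mcg/mL)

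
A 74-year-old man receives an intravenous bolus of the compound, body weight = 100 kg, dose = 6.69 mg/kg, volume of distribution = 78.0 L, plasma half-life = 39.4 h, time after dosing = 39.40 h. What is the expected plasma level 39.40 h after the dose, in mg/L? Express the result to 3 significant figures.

4.29 mg/L

Total dose = 6.69 × 100 = 669.0 mg
C₀ = Dose / Vd = 669.0 / 78.0 = 8.577 mg/L
k = ln2 / t½ = 0.693147 / 39.4 = 0.01759 h⁻¹
t / t½ = 39.40 / 39.4 = 1 half-lives
C = C₀ × (1/2)^1 = 8.577 × 0.5000 = 4.289 mg/L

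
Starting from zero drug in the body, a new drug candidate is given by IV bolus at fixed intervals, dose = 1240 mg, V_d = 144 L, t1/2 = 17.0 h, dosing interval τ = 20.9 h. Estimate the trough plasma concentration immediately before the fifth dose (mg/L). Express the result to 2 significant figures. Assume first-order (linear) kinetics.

6.2 mg/L

C₀ per dose = Dose / Vd = 1240 / 144 = 8.611 mg/L
k = ln2 / t½ = 0.693147 / 17.0 = 0.04077 h⁻¹
Fraction remaining after one interval: r = e^(−kτ) = e^(−0.04077 × 20.9) = 0.4265
Before dose 5, 4 doses have been given (aged 1τ, 2τ, 3τ, 4τ).
C_trough = C₀ × (r + r² + … + r^4) = C₀ × r(1−r^4)/(1−r)
        = 8.611 × 0.4265 × (1 − 0.03309) / (1 − 0.4265) = 6.192 mg/L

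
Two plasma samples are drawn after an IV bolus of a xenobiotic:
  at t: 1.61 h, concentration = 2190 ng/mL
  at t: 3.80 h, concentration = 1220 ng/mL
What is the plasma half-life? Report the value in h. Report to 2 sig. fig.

2.6 h

k = ln(C₁/C₂) / (t₂ − t₁) = ln(2190/1220) / (3.80 − 1.61)
  = 0.5851 / 2.190 = 0.2672 h⁻¹
t½ = ln2 / k = 0.693147 / 0.2672 = 2.594 h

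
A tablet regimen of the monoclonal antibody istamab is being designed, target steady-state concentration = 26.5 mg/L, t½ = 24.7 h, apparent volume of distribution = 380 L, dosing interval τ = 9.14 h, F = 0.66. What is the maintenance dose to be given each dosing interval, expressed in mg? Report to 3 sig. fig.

3910 mg

k = ln2 / t½ = 0.693147 / 24.7 = 0.02806 h⁻¹
CL = k × Vd = 0.02806 × 380 = 10.66 L/h
At steady state, F × (Dose/τ) = Css × CL.
Dose = Css × CL × τ / F = 26.5 × 10.66 × 9.14 / 0.66 = 3912 mg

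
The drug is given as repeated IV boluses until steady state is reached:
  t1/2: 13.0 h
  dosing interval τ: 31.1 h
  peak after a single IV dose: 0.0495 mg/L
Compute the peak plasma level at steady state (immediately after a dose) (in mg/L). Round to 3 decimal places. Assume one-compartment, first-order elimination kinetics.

0.061 mg/L

k = ln2 / t½ = 0.693147 / 13.0 = 0.05332 h⁻¹
e^(−kτ) = e^(−0.05332 × 31.1) = 0.1905
Accumulation ratio R = 1 / (1 − e^(−kτ)) = 1 / (1 − 0.1905) = 1.235
Steady-state peak = C₀ × R = 0.0495 × 1.235 = 0.06113 mg/L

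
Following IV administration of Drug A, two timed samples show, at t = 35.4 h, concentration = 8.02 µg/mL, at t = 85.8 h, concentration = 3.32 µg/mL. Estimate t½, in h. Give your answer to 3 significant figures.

k = ln(C₁/C₂) / (t₂ − t₁) = ln(8.02/3.32) / (85.8 − 35.4)
  = 0.8820 / 50.40 = 0.01750 h⁻¹
t½ = ln2 / k = 0.693147 / 0.01750 = 39.61 h

39.6 h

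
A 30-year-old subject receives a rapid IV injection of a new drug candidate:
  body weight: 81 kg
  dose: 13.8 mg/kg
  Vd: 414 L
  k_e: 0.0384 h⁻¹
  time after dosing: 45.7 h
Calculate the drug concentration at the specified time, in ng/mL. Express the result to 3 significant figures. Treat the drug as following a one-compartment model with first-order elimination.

Total dose = 13.8 × 81 = 1118 mg
C₀ = Dose / Vd = 1118 / 414 = 2.700 mg/L
C = C₀ · e^(−k·t) = 2.700 × e^(−0.03840 × 45.7)
  = 2.700 × 0.1729 = 0.4668 mg/L
Convert: 0.4668 mg/L × 1000 = 466.8 ng/mL

467 ng/mL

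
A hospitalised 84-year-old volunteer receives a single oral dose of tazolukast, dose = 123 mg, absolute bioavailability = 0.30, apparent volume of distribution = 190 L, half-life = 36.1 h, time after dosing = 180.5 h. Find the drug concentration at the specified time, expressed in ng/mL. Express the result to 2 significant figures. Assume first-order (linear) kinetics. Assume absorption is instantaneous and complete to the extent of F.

6.1 ng/mL

Amount reaching circulation = F × Dose = 0.30 × 123.0 = 36.90 mg
C₀ = F·Dose / Vd = 36.90 / 190 = 0.1942 mg/L
k = ln2 / t½ = 0.693147 / 36.1 = 0.01920 h⁻¹
t / t½ = 180.5 / 36.1 = 5 half-lives
C = C₀ × (1/2)^5 = 0.1942 × 0.03125 = 0.006069 mg/L
Convert: 0.006069 mg/L × 1000 = 6.069 ng/mL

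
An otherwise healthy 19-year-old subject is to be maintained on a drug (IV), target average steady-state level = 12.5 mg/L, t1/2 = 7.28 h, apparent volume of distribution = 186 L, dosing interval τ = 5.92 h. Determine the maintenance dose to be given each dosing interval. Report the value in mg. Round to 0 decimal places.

k = ln2 / t½ = 0.693147 / 7.28 = 0.09521 h⁻¹
CL = k × Vd = 0.09521 × 186 = 17.71 L/h
At steady state, Dose/τ = Css × CL.
Dose = Css × CL × τ = 12.5 × 17.71 × 5.92 = 1311 mg

1311 mg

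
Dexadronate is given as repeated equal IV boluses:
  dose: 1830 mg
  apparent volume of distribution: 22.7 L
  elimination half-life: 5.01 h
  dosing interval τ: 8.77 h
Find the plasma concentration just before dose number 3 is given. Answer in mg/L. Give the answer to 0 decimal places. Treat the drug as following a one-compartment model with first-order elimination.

31 mg/L

C₀ per dose = Dose / Vd = 1830 / 22.7 = 80.62 mg/L
k = ln2 / t½ = 0.693147 / 5.01 = 0.1384 h⁻¹
Fraction remaining after one interval: r = e^(−kτ) = e^(−0.1384 × 8.77) = 0.2971
Before dose 3, 2 doses have been given (aged 1τ, 2τ).
C_trough = C₀ × (r + r²) = 80.62 × (0.2971 + 0.08827) = 31.07 mg/L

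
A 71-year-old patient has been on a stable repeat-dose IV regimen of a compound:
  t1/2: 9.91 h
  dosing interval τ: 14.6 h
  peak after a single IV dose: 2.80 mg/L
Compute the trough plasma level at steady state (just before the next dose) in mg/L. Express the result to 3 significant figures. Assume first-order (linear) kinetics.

k = ln2 / t½ = 0.693147 / 9.91 = 0.06994 h⁻¹
e^(−kτ) = e^(−0.06994 × 14.6) = 0.3602
Accumulation ratio R = 1 / (1 − e^(−kτ)) = 1 / (1 − 0.3602) = 1.563
Steady-state trough = C₀ × R × e^(−kτ) = 2.80 × 1.563 × 0.3602 = 1.576 mg/L

1.58 mg/L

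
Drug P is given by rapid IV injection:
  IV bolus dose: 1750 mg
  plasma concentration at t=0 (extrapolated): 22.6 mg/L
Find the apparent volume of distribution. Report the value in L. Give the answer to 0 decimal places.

77 L

Vd = Dose / C₀ = 1750 / 22.6 = 77.43 L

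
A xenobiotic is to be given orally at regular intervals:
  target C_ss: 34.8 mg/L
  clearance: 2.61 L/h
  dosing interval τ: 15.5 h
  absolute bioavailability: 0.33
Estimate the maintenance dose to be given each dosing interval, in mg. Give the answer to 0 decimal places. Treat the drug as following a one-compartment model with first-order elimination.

At steady state, F × (Dose/τ) = Css × CL.
Dose = Css × CL × τ / F = 34.8 × 2.610 × 15.5 / 0.33 = 4266 mg

4266 mg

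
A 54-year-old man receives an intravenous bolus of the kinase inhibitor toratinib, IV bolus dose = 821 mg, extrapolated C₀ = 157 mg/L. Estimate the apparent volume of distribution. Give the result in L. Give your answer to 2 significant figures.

Vd = Dose / C₀ = 821.0 / 157 = 5.229 L

5.2 L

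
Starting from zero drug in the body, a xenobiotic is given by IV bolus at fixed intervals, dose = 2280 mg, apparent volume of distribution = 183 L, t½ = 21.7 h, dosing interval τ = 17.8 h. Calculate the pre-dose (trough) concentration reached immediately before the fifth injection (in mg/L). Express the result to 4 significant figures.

C₀ per dose = Dose / Vd = 2280 / 183 = 12.46 mg/L
k = ln2 / t½ = 0.693147 / 21.7 = 0.03194 h⁻¹
Fraction remaining after one interval: r = e^(−kτ) = e^(−0.03194 × 17.8) = 0.5664
Before dose 5, 4 doses have been given (aged 1τ, 2τ, 3τ, 4τ).
C_trough = C₀ × (r + r² + … + r^4) = C₀ × r(1−r^4)/(1−r)
        = 12.46 × 0.5664 × (1 − 0.1029) / (1 − 0.5664) = 14.60 mg/L

14.60 mg/L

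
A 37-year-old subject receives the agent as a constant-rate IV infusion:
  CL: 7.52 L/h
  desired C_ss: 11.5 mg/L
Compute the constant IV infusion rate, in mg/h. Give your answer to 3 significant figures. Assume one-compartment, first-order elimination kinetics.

86.5 mg/h

At steady state, infusion rate R₀ = Css × CL = 11.5 × 7.520 = 86.48 mg/h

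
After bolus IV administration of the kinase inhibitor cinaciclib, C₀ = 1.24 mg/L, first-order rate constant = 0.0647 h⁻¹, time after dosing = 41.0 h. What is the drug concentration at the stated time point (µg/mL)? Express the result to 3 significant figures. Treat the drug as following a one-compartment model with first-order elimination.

0.0874 µg/mL

C = C₀ · e^(−k·t) = 1.240 × e^(−0.06470 × 41.0)
  = 1.240 × 0.07046 = 0.08737 mg/L
(0.08737 mg/L = 0.08737 µg/mL)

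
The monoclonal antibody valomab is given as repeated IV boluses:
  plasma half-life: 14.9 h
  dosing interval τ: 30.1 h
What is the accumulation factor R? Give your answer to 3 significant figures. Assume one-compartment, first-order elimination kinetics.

k = ln2 / t½ = 0.693147 / 14.9 = 0.04652 h⁻¹
e^(−kτ) = e^(−0.04652 × 30.1) = 0.2465
Accumulation ratio R = 1 / (1 − e^(−kτ)) = 1 / (1 − 0.2465) = 1.327

1.33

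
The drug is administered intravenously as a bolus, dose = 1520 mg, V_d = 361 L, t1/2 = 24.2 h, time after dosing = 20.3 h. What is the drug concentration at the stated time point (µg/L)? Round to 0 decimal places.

C₀ = Dose / Vd = 1520 / 361 = 4.211 mg/L
k = ln2 / t½ = 0.693147 / 24.2 = 0.02864 h⁻¹
C = C₀ · e^(−k·t) = 4.211 × e^(−0.02864 × 20.3)
  = 4.211 × 0.5591 = 2.354 mg/L
Convert: 2.354 mg/L × 1000 = 2354 µg/L

2354 µg/L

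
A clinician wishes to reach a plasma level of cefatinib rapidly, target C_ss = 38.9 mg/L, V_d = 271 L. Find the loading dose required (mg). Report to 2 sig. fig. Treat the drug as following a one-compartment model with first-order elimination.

11000 mg

LD = Css × Vd = 38.9 × 271 = 10540 mg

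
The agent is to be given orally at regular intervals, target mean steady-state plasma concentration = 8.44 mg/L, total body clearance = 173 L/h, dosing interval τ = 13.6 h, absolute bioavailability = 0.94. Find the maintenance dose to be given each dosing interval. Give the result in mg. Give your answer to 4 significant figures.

21130 mg

At steady state, F × (Dose/τ) = Css × CL.
Dose = Css × CL × τ / F = 8.44 × 173.0 × 13.6 / 0.94 = 21130 mg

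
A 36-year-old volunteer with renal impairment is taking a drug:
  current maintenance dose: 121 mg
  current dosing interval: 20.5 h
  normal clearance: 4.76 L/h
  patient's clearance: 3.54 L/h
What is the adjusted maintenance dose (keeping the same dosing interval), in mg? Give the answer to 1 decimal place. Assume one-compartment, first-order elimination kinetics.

90.0 mg

To keep the same average steady-state level, dosing rate must scale with clearance.
CL ratio = 3.54 / 4.76 = 0.7437
New dose (same interval) = 121 × 0.7437 = 89.99 mg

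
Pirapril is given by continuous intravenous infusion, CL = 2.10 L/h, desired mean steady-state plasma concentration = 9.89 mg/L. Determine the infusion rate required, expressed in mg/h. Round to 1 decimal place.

20.8 mg/h

At steady state, infusion rate R₀ = Css × CL = 9.89 × 2.100 = 20.77 mg/h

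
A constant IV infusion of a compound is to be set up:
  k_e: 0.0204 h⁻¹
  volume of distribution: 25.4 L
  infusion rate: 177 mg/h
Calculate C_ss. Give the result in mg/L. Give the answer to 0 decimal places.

CL = k × Vd = 0.02040 × 25.4 = 0.5182 L/h
At steady state Css = R₀ / CL = 177 / 0.5182 = 341.6 mg/L

342 mg/L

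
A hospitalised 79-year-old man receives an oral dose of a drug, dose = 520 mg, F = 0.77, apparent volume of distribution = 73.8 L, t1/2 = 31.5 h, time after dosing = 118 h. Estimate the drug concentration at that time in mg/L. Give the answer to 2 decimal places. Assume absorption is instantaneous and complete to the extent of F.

0.40 mg/L

Amount reaching circulation = F × Dose = 0.77 × 520.0 = 400.4 mg
C₀ = F·Dose / Vd = 400.4 / 73.8 = 5.425 mg/L
k = ln2 / t½ = 0.693147 / 31.5 = 0.02200 h⁻¹
C = C₀ · e^(−k·t) = 5.425 × e^(−0.02200 × 118)
  = 5.425 × 0.07457 = 0.4045 mg/L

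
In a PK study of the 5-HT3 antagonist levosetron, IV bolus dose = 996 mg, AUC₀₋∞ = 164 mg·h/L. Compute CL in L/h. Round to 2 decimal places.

CL = Dose / AUC = 996 / 164 = 6.073 L/h

6.07 L/h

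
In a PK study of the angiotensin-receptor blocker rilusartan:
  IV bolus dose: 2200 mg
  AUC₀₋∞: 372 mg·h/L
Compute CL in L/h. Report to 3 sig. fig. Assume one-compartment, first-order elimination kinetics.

5.91 L/h

CL = Dose / AUC = 2200 / 372 = 5.914 L/h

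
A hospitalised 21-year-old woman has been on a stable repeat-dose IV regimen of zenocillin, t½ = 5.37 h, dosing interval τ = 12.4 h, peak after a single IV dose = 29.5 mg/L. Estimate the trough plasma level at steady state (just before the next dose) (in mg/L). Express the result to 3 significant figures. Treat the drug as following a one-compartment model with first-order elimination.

k = ln2 / t½ = 0.693147 / 5.37 = 0.1291 h⁻¹
e^(−kτ) = e^(−0.1291 × 12.4) = 0.2017
Accumulation ratio R = 1 / (1 − e^(−kτ)) = 1 / (1 − 0.2017) = 1.253
Steady-state trough = C₀ × R × e^(−kτ) = 29.5 × 1.253 × 0.2017 = 7.456 mg/L

7.46 mg/L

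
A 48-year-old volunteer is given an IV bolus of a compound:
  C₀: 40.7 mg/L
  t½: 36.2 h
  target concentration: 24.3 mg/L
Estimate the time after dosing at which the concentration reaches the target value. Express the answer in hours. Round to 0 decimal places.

k = ln2 / t½ = 0.693147 / 36.2 = 0.01915 h⁻¹
t = ln(C₀ / C) / k = ln(40.70 / 24.3) / 0.01915
  = ln(1.675) / 0.01915 = 0.5158 / 0.01915 = 26.93 h

27 h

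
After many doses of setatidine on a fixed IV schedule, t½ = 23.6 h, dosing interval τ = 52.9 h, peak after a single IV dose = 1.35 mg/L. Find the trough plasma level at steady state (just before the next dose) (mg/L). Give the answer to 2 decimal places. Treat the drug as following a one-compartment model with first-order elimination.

k = ln2 / t½ = 0.693147 / 23.6 = 0.02937 h⁻¹
e^(−kτ) = e^(−0.02937 × 52.9) = 0.2115
Accumulation ratio R = 1 / (1 − e^(−kτ)) = 1 / (1 − 0.2115) = 1.268
Steady-state trough = C₀ × R × e^(−kτ) = 1.35 × 1.268 × 0.2115 = 0.3620 mg/L

0.36 mg/L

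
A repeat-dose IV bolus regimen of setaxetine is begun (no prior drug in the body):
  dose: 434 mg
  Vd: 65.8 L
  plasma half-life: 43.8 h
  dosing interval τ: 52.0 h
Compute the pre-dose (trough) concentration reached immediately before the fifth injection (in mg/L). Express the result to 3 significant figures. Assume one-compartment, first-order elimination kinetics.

C₀ per dose = Dose / Vd = 434 / 65.8 = 6.596 mg/L
k = ln2 / t½ = 0.693147 / 43.8 = 0.01583 h⁻¹
Fraction remaining after one interval: r = e^(−kτ) = e^(−0.01583 × 52.0) = 0.4390
Before dose 5, 4 doses have been given (aged 1τ, 2τ, 3τ, 4τ).
C_trough = C₀ × (r + r² + … + r^4) = C₀ × r(1−r^4)/(1−r)
        = 6.596 × 0.4390 × (1 − 0.03714) / (1 − 0.4390) = 4.970 mg/L

4.97 mg/L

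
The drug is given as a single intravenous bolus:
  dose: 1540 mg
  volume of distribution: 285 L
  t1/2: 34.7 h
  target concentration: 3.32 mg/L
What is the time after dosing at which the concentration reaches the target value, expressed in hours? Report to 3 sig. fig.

C₀ = Dose / Vd = 1540 / 285 = 5.404 mg/L
k = ln2 / t½ = 0.693147 / 34.7 = 0.01998 h⁻¹
t = ln(C₀ / C) / k = ln(5.404 / 3.32) / 0.01998
  = ln(1.628) / 0.01998 = 0.4874 / 0.01998 = 24.39 h

24.4 h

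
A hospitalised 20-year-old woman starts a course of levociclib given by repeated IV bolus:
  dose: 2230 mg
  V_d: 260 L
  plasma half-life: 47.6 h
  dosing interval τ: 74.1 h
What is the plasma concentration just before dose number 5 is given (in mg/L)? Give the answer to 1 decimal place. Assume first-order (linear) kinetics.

C₀ per dose = Dose / Vd = 2230 / 260 = 8.577 mg/L
k = ln2 / t½ = 0.693147 / 47.6 = 0.01456 h⁻¹
Fraction remaining after one interval: r = e^(−kτ) = e^(−0.01456 × 74.1) = 0.3400
Before dose 5, 4 doses have been given (aged 1τ, 2τ, 3τ, 4τ).
C_trough = C₀ × (r + r² + … + r^4) = C₀ × r(1−r^4)/(1−r)
        = 8.577 × 0.3400 × (1 − 0.01336) / (1 − 0.3400) = 4.359 mg/L

4.4 mg/L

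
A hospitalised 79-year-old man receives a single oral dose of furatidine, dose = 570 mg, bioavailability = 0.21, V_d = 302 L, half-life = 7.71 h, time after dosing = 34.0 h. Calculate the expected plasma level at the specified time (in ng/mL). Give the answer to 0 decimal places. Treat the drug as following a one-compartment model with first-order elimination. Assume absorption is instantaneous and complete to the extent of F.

Amount reaching circulation = F × Dose = 0.21 × 570.0 = 119.7 mg
C₀ = F·Dose / Vd = 119.7 / 302 = 0.3964 mg/L
k = ln2 / t½ = 0.693147 / 7.71 = 0.08990 h⁻¹
C = C₀ · e^(−k·t) = 0.3964 × e^(−0.08990 × 34.0)
  = 0.3964 × 0.04705 = 0.01865 mg/L
Convert: 0.01865 mg/L × 1000 = 18.65 ng/mL

19 ng/mL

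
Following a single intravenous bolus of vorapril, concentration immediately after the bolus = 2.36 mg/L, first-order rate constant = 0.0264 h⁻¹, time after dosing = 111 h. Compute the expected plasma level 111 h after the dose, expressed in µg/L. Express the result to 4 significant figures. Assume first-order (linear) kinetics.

126.0 µg/L

C = C₀ · e^(−k·t) = 2.360 × e^(−0.02640 × 111)
  = 2.360 × 0.05338 = 0.1260 mg/L
Convert: 0.1260 mg/L × 1000 = 126.0 µg/L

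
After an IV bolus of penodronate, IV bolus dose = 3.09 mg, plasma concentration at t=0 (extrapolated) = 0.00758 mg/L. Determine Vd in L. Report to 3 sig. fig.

Vd = Dose / C₀ = 3.090 / 0.00758 = 407.7 L

408 L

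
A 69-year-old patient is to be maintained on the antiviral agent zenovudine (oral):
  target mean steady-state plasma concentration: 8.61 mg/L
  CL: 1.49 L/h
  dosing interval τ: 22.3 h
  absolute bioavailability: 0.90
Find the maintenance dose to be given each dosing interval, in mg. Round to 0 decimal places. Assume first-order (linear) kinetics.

At steady state, F × (Dose/τ) = Css × CL.
Dose = Css × CL × τ / F = 8.61 × 1.490 × 22.3 / 0.90 = 317.9 mg

318 mg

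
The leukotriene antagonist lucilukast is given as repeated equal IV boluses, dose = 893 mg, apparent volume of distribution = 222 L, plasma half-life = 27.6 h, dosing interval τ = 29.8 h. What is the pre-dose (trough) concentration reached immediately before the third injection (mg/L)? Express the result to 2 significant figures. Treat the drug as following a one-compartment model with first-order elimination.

2.8 mg/L

C₀ per dose = Dose / Vd = 893 / 222 = 4.023 mg/L
k = ln2 / t½ = 0.693147 / 27.6 = 0.02511 h⁻¹
Fraction remaining after one interval: r = e^(−kτ) = e^(−0.02511 × 29.8) = 0.4732
Before dose 3, 2 doses have been given (aged 1τ, 2τ).
C_trough = C₀ × (r + r²) = 4.023 × (0.4732 + 0.2239) = 2.804 mg/L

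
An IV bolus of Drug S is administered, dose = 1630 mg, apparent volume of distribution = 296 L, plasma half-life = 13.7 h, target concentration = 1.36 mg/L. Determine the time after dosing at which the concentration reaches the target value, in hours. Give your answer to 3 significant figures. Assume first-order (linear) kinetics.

27.6 h

C₀ = Dose / Vd = 1630 / 296 = 5.507 mg/L
k = ln2 / t½ = 0.693147 / 13.7 = 0.05059 h⁻¹
t = ln(C₀ / C) / k = ln(5.507 / 1.36) / 0.05059
  = ln(4.049) / 0.05059 = 1.398 / 0.05059 = 27.63 h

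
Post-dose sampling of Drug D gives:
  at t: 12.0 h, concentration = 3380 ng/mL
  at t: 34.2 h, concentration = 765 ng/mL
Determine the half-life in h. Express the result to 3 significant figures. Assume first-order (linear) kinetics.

k = ln(C₁/C₂) / (t₂ − t₁) = ln(3380/765) / (34.2 − 12.0)
  = 1.486 / 22.20 = 0.06694 h⁻¹
t½ = ln2 / k = 0.693147 / 0.06694 = 10.35 h

10.4 h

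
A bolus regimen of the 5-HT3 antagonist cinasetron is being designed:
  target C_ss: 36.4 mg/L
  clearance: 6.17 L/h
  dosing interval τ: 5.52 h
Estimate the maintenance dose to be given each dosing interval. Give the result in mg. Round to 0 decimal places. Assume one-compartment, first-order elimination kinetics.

At steady state, Dose/τ = Css × CL.
Dose = Css × CL × τ = 36.4 × 6.170 × 5.52 = 1240 mg

1240 mg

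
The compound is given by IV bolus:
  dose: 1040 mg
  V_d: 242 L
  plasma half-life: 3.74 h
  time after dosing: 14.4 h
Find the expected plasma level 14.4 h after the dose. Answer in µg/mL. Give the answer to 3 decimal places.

C₀ = Dose / Vd = 1040 / 242 = 4.298 mg/L
k = ln2 / t½ = 0.693147 / 3.74 = 0.1853 h⁻¹
C = C₀ · e^(−k·t) = 4.298 × e^(−0.1853 × 14.4)
  = 4.298 × 0.06937 = 0.2982 mg/L
(0.2982 mg/L = 0.2982 µg/mL)

0.298 µg/mL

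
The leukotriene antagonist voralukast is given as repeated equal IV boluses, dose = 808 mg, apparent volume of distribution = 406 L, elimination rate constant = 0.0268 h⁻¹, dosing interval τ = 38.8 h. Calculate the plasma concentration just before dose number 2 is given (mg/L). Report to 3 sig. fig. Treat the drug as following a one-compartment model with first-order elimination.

0.704 mg/L

C₀ per dose = Dose / Vd = 808 / 406 = 1.990 mg/L
Fraction remaining after one interval: r = e^(−kτ) = e^(−0.02680 × 38.8) = 0.3535
Before dose 2, 1 dose has been given (aged 1τ).
C_trough = C₀ × r = 1.990 × 0.3535 = 0.7035 mg/L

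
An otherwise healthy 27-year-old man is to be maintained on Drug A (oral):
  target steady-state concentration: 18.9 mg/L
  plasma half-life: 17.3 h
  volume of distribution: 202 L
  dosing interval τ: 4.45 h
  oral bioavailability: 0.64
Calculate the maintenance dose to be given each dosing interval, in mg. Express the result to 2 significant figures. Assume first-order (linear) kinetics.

1100 mg

k = ln2 / t½ = 0.693147 / 17.3 = 0.04007 h⁻¹
CL = k × Vd = 0.04007 × 202 = 8.094 L/h
At steady state, F × (Dose/τ) = Css × CL.
Dose = Css × CL × τ / F = 18.9 × 8.094 × 4.45 / 0.64 = 1064 mg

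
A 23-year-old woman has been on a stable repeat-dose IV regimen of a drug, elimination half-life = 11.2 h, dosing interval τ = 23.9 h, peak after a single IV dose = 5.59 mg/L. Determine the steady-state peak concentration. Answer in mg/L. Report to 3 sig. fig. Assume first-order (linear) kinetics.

7.24 mg/L

k = ln2 / t½ = 0.693147 / 11.2 = 0.06189 h⁻¹
e^(−kτ) = e^(−0.06189 × 23.9) = 0.2278
Accumulation ratio R = 1 / (1 − e^(−kτ)) = 1 / (1 − 0.2278) = 1.295
Steady-state peak = C₀ × R = 5.59 × 1.295 = 7.239 mg/L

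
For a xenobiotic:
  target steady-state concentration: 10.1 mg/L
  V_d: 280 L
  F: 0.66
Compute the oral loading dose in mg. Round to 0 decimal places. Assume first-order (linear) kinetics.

LD = Css × Vd / F = 10.1 × 280 / 0.66 = 4285 mg

4285 mg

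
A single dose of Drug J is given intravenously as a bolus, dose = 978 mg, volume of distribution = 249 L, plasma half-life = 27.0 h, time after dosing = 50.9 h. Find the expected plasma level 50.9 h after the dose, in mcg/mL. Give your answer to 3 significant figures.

C₀ = Dose / Vd = 978.0 / 249 = 3.928 mg/L
k = ln2 / t½ = 0.693147 / 27.0 = 0.02567 h⁻¹
C = C₀ · e^(−k·t) = 3.928 × e^(−0.02567 × 50.9)
  = 3.928 × 0.2707 = 1.063 mg/L
(1.063 mg/L = 1.063 mcg/mL)

1.06 mcg/mL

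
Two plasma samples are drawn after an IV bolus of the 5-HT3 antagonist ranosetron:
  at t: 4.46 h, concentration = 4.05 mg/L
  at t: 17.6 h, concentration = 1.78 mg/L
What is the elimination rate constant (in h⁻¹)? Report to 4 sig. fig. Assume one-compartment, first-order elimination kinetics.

k = ln(C₁/C₂) / (t₂ − t₁) = ln(4.05/1.78) / (17.6 − 4.46)
  = 0.8221 / 13.14 = 0.06256 h⁻¹

0.06256 h⁻¹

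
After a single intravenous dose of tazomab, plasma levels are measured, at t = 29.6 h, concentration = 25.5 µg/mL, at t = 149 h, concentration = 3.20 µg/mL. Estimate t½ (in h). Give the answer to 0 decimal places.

40 h

k = ln(C₁/C₂) / (t₂ − t₁) = ln(25.5/3.20) / (149 − 29.6)
  = 2.076 / 119.4 = 0.01739 h⁻¹
t½ = ln2 / k = 0.693147 / 0.01739 = 39.86 h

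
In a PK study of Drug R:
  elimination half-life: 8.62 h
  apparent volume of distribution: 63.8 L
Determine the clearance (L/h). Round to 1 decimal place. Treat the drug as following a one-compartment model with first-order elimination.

5.1 L/h

k = ln2 / t½ = 0.693147 / 8.62 = 0.08041 h⁻¹
CL = k × Vd = 0.08041 × 63.8 = 5.130 L/h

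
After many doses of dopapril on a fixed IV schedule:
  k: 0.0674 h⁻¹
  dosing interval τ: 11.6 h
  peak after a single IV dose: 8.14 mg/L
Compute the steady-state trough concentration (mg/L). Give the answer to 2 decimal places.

e^(−kτ) = e^(−0.06740 × 11.6) = 0.4576
Accumulation ratio R = 1 / (1 − e^(−kτ)) = 1 / (1 − 0.4576) = 1.844
Steady-state trough = C₀ × R × e^(−kτ) = 8.14 × 1.844 × 0.4576 = 6.869 mg/L

6.87 mg/L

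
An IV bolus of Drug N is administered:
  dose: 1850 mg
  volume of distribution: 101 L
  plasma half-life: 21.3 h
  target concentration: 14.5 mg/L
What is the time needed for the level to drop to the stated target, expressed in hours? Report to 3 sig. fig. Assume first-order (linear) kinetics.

C₀ = Dose / Vd = 1850 / 101 = 18.32 mg/L
k = ln2 / t½ = 0.693147 / 21.3 = 0.03254 h⁻¹
t = ln(C₀ / C) / k = ln(18.32 / 14.5) / 0.03254
  = ln(1.263) / 0.03254 = 0.2335 / 0.03254 = 7.176 h

7.18 h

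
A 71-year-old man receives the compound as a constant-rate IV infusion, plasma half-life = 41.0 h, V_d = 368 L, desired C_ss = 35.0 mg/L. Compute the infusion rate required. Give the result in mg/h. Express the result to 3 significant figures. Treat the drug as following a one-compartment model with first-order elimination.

218 mg/h

k = ln2 / t½ = 0.693147 / 41.0 = 0.01691 h⁻¹
CL = k × Vd = 0.01691 × 368 = 6.223 L/h
At steady state, infusion rate R₀ = Css × CL = 35.0 × 6.223 = 217.8 mg/h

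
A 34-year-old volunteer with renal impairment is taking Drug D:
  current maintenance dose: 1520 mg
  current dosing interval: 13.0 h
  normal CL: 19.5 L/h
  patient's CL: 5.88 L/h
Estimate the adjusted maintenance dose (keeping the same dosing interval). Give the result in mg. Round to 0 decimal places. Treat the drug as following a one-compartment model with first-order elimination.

458 mg

To keep the same average steady-state level, dosing rate must scale with clearance.
CL ratio = 5.88 / 19.5 = 0.3015
New dose (same interval) = 1520 × 0.3015 = 458.3 mg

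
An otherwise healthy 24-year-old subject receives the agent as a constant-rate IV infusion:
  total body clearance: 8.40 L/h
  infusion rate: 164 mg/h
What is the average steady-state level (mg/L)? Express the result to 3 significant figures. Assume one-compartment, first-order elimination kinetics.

19.5 mg/L

At steady state Css = R₀ / CL = 164 / 8.400 = 19.52 mg/L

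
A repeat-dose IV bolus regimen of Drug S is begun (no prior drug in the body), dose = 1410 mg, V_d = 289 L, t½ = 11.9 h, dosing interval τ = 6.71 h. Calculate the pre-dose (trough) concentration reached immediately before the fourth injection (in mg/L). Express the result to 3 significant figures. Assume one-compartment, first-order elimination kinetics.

7.04 mg/L

C₀ per dose = Dose / Vd = 1410 / 289 = 4.879 mg/L
k = ln2 / t½ = 0.693147 / 11.9 = 0.05825 h⁻¹
Fraction remaining after one interval: r = e^(−kτ) = e^(−0.05825 × 6.71) = 0.6765
Before dose 4, 3 doses have been given (aged 1τ, 2τ, 3τ).
C_trough = C₀ × (r + r² + … + r^3) = C₀ × r(1−r^3)/(1−r)
        = 4.879 × 0.6765 × (1 − 0.3096) / (1 − 0.6765) = 7.044 mg/L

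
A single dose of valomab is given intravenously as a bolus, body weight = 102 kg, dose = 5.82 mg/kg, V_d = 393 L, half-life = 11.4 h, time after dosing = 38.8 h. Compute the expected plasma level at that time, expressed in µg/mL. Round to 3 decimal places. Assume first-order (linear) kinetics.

0.143 µg/mL

Total dose = 5.82 × 102 = 593.6 mg
C₀ = Dose / Vd = 593.6 / 393 = 1.510 mg/L
k = ln2 / t½ = 0.693147 / 11.4 = 0.06080 h⁻¹
C = C₀ · e^(−k·t) = 1.510 × e^(−0.06080 × 38.8)
  = 1.510 × 0.09451 = 0.1427 mg/L
(0.1427 mg/L = 0.1427 µg/mL)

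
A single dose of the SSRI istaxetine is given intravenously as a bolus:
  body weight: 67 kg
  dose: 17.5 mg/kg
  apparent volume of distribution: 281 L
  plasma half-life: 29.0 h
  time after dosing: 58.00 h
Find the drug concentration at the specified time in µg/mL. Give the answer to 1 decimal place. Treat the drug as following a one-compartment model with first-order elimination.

Total dose = 17.5 × 67 = 1173 mg
C₀ = Dose / Vd = 1173 / 281 = 4.174 mg/L
k = ln2 / t½ = 0.693147 / 29.0 = 0.02390 h⁻¹
t / t½ = 58.00 / 29.0 = 2 half-lives
C = C₀ × (1/2)^2 = 4.174 × 0.2500 = 1.044 mg/L
(1.044 mg/L = 1.044 µg/mL)

1.0 µg/mL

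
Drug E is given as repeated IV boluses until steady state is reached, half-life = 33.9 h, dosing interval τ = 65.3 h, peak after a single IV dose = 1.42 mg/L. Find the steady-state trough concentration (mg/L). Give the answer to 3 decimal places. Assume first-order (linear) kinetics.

k = ln2 / t½ = 0.693147 / 33.9 = 0.02045 h⁻¹
e^(−kτ) = e^(−0.02045 × 65.3) = 0.2631
Accumulation ratio R = 1 / (1 − e^(−kτ)) = 1 / (1 − 0.2631) = 1.357
Steady-state trough = C₀ × R × e^(−kτ) = 1.42 × 1.357 × 0.2631 = 0.5070 mg/L

0.507 mg/L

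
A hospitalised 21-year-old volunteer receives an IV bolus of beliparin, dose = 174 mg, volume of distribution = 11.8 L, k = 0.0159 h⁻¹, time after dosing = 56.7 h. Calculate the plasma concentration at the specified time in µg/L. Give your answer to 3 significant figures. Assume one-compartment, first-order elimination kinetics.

5990 µg/L

C₀ = Dose / Vd = 174.0 / 11.8 = 14.75 mg/L
C = C₀ · e^(−k·t) = 14.75 × e^(−0.01590 × 56.7)
  = 14.75 × 0.4059 = 5.987 mg/L
Convert: 5.987 mg/L × 1000 = 5987 µg/L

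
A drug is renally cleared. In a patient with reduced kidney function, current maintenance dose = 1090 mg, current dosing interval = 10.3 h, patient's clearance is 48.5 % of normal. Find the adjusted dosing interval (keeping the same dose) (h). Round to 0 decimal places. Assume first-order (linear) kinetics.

To keep the same average steady-state level, dosing rate must scale with clearance.
CL ratio = 48.5 / 100 = 0.4850
New interval (same dose) = 10.3 / 0.4850 = 21.24 h

21 h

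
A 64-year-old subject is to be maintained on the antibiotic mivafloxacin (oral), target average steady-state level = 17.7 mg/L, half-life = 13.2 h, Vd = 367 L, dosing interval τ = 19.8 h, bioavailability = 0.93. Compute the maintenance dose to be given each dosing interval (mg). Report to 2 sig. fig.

k = ln2 / t½ = 0.693147 / 13.2 = 0.05251 h⁻¹
CL = k × Vd = 0.05251 × 367 = 19.27 L/h
At steady state, F × (Dose/τ) = Css × CL.
Dose = Css × CL × τ / F = 17.7 × 19.27 × 19.8 / 0.93 = 7262 mg

7300 mg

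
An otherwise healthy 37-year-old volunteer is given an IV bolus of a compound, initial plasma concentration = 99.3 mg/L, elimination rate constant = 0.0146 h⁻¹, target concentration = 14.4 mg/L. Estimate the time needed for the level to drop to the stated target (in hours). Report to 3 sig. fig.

t = ln(C₀ / C) / k = ln(99.30 / 14.4) / 0.01460
  = ln(6.896) / 0.01460 = 1.931 / 0.01460 = 132.3 h

132 h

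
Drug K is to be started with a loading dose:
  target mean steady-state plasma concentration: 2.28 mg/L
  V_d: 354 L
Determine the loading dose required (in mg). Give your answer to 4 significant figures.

807.1 mg

LD = Css × Vd = 2.28 × 354 = 807.1 mg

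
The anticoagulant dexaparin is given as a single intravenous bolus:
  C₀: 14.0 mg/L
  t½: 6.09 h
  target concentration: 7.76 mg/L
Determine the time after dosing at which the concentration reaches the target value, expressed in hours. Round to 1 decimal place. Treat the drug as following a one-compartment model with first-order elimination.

5.2 h

k = ln2 / t½ = 0.693147 / 6.09 = 0.1138 h⁻¹
t = ln(C₀ / C) / k = ln(14.00 / 7.76) / 0.1138
  = ln(1.804) / 0.1138 = 0.5900 / 0.1138 = 5.185 h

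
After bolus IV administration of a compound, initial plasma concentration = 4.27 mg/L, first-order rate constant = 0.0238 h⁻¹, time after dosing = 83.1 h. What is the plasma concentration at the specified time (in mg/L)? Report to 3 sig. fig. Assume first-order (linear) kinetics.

C = C₀ · e^(−k·t) = 4.270 × e^(−0.02380 × 83.1)
  = 4.270 × 0.1384 = 0.5910 mg/L

0.591 mg/L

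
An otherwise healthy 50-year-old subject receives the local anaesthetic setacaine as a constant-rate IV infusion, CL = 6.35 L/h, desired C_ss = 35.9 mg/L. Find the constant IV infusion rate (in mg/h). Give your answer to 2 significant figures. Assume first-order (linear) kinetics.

230 mg/h

At steady state, infusion rate R₀ = Css × CL = 35.9 × 6.350 = 228.0 mg/h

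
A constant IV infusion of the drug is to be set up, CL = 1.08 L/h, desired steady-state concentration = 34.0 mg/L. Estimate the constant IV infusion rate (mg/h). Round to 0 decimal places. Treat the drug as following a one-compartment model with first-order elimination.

At steady state, infusion rate R₀ = Css × CL = 34.0 × 1.080 = 36.72 mg/h

37 mg/h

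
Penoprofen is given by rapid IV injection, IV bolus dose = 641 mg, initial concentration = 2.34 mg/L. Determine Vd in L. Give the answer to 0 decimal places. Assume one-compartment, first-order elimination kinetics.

274 L

Vd = Dose / C₀ = 641.0 / 2.34 = 273.9 L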